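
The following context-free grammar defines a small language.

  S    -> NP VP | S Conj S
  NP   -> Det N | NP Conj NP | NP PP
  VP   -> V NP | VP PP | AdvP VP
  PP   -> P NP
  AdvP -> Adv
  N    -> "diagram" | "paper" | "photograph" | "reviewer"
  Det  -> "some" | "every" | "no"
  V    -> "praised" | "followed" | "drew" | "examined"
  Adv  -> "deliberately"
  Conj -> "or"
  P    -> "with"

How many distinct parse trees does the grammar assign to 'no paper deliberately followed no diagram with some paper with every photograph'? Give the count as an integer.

9

Two of the 9 distinct bracketings:
[S [NP [Det no] [N paper]] [VP [VP [AdvP [Adv deliberately]] [VP [V followed] [NP [Det no] [N diagram]]]] [PP [P with] [NP [NP [Det some] [N paper]] [PP [P with] [NP [Det every] [N photograph]]]]]]]
[S [NP [Det no] [N paper]] [VP [VP [VP [AdvP [Adv deliberately]] [VP [V followed] [NP [Det no] [N diagram]]]] [PP [P with] [NP [Det some] [N paper]]]] [PP [P with] [NP [Det every] [N photograph]]]]]
The difference turns on whether NP → NP PP is used at the relevant span, versus an alternative expansion of NP.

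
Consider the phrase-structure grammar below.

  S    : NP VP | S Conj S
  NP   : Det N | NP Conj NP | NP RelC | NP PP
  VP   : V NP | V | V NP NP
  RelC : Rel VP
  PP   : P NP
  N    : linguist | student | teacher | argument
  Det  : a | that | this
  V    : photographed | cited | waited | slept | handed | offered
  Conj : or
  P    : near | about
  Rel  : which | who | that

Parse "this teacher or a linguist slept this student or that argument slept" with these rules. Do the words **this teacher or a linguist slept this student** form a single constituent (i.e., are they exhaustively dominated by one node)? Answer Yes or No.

[S [S [NP [NP [Det this] [N teacher]] [Conj or] [NP [Det a] [N linguist]]] [VP [V slept] [NP [Det this] [N student]]]] [Conj or] [S [NP [Det that] [N argument]] [VP [V slept]]]]
The words 'this teacher or a linguist slept this student' are exhaustively dominated by a single S node (built by S → NP VP), so they form a constituent.

Yes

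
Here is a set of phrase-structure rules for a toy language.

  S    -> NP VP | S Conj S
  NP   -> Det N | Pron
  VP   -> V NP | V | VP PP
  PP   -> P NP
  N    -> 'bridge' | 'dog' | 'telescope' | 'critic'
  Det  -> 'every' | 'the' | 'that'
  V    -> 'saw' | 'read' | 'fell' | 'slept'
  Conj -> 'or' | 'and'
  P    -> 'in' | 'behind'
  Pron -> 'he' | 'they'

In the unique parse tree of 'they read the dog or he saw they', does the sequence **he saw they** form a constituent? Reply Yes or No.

Yes

[S [S [NP [Pron they]] [VP [V read] [NP [Det the] [N dog]]]] [Conj or] [S [NP [Pron he]] [VP [V saw] [NP [Pron they]]]]]
The words 'he saw they' are exhaustively dominated by a single S node (built by S → NP VP), so they form a constituent.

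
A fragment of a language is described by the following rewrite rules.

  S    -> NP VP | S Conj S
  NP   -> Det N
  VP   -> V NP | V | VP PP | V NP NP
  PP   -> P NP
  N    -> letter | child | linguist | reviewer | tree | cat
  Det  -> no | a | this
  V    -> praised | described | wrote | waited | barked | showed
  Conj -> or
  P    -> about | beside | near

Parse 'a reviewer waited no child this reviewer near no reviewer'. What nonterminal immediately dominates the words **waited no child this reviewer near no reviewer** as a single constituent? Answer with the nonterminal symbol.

VP

[S [NP [Det a] [N reviewer]] [VP [VP [V waited] [NP [Det no] [N child]] [NP [Det this] [N reviewer]]] [PP [P near] [NP [Det no] [N reviewer]]]]]
The span 'waited no child this reviewer near no reviewer' is the VP node built by VP → VP PP.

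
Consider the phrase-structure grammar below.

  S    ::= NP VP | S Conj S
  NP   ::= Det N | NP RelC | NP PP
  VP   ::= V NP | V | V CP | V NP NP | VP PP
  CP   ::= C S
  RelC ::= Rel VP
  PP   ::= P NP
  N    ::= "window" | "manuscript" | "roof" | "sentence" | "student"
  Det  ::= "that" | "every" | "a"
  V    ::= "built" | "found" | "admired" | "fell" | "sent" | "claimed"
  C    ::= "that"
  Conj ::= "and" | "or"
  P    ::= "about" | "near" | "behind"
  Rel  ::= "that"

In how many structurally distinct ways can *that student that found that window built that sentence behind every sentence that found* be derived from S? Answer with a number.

3

Two of the 3 distinct bracketings:
[S [NP [NP [Det that] [N student]] [RelC [Rel that] [VP [V found] [NP [Det that] [N window]]]]] [VP [V built] [NP [NP [NP [Det that] [N sentence]] [PP [P behind] [NP [Det every] [N sentence]]]] [RelC [Rel that] [VP [V found]]]]]]
[S [NP [NP [Det that] [N student]] [RelC [Rel that] [VP [V found] [NP [Det that] [N window]]]]] [VP [V built] [NP [NP [Det that] [N sentence]] [PP [P behind] [NP [NP [Det every] [N sentence]] [RelC [Rel that] [VP [V found]]]]]]]]
The trees differ in how a recursive rule is bracketed over the same span.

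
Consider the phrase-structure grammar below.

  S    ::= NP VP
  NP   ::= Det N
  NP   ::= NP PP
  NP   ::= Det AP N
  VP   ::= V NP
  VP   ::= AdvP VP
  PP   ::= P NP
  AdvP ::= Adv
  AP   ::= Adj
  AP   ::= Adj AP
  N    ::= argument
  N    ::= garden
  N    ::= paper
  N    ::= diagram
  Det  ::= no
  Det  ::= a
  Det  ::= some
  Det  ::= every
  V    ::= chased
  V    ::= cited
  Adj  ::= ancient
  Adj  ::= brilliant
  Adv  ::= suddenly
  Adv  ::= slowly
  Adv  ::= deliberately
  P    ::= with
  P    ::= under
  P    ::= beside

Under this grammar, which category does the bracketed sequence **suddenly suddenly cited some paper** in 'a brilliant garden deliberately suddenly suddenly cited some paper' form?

VP

S
  NP
    Det: a
    AP
      Adj: brilliant
    N: garden
  VP
    AdvP
      Adv: deliberately
    VP
      AdvP
        Adv: suddenly
      VP
        AdvP
          Adv: suddenly
        VP
          V: cited
          NP
            Det: some
            N: paper
The span 'suddenly suddenly cited some paper' is the VP node built by VP → AdvP VP.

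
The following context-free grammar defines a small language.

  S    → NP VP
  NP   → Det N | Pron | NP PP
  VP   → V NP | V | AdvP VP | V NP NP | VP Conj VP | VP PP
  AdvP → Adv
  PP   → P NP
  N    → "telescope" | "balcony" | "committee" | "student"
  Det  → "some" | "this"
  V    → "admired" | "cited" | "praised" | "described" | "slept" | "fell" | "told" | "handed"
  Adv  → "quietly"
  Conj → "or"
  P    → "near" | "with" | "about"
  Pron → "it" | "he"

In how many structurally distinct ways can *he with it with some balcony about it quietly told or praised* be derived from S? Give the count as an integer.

10

Two of the 10 distinct bracketings:
[S [NP [NP [Pron he]] [PP [P with] [NP [NP [Pron it]] [PP [P with] [NP [NP [Det some] [N balcony]] [PP [P about] [NP [Pron it]]]]]]]] [VP [AdvP [Adv quietly]] [VP [VP [V told]] [Conj or] [VP [V praised]]]]]
[S [NP [NP [Pron he]] [PP [P with] [NP [NP [Pron it]] [PP [P with] [NP [NP [Det some] [N balcony]] [PP [P about] [NP [Pron it]]]]]]]] [VP [VP [AdvP [Adv quietly]] [VP [V told]]] [Conj or] [VP [V praised]]]]
The trees differ in how a recursive rule is bracketed over the same span.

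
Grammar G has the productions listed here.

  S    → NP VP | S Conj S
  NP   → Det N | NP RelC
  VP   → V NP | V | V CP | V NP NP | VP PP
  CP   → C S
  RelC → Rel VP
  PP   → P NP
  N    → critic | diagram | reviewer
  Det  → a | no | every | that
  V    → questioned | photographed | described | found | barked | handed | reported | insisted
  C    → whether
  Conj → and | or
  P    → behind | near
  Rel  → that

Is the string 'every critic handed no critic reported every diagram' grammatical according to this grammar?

For S → NP VP, the only prefix that parses as NP is 'every critic', but the remainder 'handed no critic reported every diagram' is not a VP under these rules. The alternative S rule S → S Conj S likewise has no satisfying split.

Ungrammatical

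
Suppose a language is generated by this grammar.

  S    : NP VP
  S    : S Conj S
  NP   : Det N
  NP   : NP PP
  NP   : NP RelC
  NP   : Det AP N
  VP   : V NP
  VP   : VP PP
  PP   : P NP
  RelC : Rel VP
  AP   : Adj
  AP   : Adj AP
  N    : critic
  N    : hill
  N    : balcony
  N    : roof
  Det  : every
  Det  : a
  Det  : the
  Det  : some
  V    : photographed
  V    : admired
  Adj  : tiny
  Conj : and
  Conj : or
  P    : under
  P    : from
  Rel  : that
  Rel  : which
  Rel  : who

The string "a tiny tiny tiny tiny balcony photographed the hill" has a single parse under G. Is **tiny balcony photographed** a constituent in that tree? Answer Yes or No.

[S [NP [Det a] [AP [Adj tiny] [AP [Adj tiny] [AP [Adj tiny] [AP [Adj tiny]]]]] [N balcony]] [VP [V photographed] [NP [Det the] [N hill]]]]
The smallest constituent containing 'tiny balcony photographed' is the S spanning 'a tiny tiny tiny tiny balcony photographed the hill'; no single node in the tree dominates exactly the given words.

No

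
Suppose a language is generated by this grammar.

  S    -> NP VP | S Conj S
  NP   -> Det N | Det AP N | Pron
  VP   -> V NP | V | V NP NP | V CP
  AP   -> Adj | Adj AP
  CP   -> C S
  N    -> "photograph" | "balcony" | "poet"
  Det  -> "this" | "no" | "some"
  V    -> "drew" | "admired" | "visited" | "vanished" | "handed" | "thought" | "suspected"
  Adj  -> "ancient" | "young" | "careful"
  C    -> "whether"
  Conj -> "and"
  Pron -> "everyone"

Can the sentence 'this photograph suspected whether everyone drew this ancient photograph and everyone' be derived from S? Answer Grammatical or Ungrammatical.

Ungrammatical

For S → NP VP, the only prefix that parses as NP is 'this photograph', but the remainder 'suspected whether everyone drew this ancient photograph and everyone' is not a VP under these rules. The alternative S rule S → S Conj S likewise has no satisfying split.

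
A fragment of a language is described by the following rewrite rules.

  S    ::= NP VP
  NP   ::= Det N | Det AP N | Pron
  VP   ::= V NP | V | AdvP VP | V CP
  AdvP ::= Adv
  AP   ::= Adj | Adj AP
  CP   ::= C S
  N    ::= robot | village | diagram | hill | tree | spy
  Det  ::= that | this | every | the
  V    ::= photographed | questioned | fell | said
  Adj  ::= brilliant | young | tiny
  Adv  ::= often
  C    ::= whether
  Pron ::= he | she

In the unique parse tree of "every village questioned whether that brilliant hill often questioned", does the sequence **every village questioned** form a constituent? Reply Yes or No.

[S [NP [Det every] [N village]] [VP [V questioned] [CP [C whether] [S [NP [Det that] [AP [Adj brilliant]] [N hill]] [VP [AdvP [Adv often]] [VP [V questioned]]]]]]]
The smallest constituent containing 'every village questioned' is the S spanning 'every village questioned whether that brilliant hill often questioned'; no single node in the tree dominates exactly the given words.

No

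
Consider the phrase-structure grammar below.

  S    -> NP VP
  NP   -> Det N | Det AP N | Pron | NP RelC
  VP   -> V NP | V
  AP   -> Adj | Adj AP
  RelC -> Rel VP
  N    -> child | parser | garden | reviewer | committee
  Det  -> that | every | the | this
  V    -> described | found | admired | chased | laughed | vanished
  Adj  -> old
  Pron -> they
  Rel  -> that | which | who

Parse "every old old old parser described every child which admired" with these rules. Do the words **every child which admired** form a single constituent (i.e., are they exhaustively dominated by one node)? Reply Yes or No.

Yes

[S [NP [Det every] [AP [Adj old] [AP [Adj old] [AP [Adj old]]]] [N parser]] [VP [V described] [NP [NP [Det every] [N child]] [RelC [Rel which] [VP [V admired]]]]]]
The words 'every child which admired' are exhaustively dominated by a single NP node (built by NP → NP RelC), so they form a constituent.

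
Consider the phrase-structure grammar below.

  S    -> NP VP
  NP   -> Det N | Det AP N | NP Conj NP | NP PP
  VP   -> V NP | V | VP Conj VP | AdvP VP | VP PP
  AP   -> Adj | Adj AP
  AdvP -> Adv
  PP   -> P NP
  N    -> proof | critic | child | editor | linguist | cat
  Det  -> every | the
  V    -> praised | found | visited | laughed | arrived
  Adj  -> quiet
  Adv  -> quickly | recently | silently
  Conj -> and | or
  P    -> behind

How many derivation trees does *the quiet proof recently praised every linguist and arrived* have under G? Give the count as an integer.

The two bracketings:
[S [NP [Det the] [AP [Adj quiet]] [N proof]] [VP [VP [AdvP [Adv recently]] [VP [V praised] [NP [Det every] [N linguist]]]] [Conj and] [VP [V arrived]]]]
[S [NP [Det the] [AP [Adj quiet]] [N proof]] [VP [AdvP [Adv recently]] [VP [VP [V praised] [NP [Det every] [N linguist]]] [Conj and] [VP [V arrived]]]]]
The trees differ in how a recursive rule is bracketed over the same span.

2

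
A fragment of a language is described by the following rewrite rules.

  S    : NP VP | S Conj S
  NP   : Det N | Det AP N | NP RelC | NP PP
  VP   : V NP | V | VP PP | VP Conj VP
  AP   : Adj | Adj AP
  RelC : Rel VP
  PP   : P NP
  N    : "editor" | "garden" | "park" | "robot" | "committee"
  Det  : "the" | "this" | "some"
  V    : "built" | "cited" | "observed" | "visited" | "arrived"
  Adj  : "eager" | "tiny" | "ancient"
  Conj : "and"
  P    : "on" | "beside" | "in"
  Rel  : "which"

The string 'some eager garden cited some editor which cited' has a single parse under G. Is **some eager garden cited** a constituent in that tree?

No

[S [NP [Det some] [AP [Adj eager]] [N garden]] [VP [V cited] [NP [NP [Det some] [N editor]] [RelC [Rel which] [VP [V cited]]]]]]
The smallest constituent containing 'some eager garden cited' is the S spanning 'some eager garden cited some editor which cited'; no single node in the tree dominates exactly the given words.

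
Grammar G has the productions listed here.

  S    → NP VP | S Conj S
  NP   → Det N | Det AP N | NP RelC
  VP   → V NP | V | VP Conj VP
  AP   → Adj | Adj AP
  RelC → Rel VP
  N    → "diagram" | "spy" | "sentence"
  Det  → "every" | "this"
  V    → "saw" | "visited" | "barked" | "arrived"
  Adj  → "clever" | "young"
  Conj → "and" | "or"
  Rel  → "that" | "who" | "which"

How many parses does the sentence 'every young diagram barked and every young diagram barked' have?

[S [S [NP [Det every] [AP [Adj young]] [N diagram]] [VP [V barked]]] [Conj and] [S [NP [Det every] [AP [Adj young]] [N diagram]] [VP [V barked]]]]
No rule offers an alternative attachment or grouping for any span, so this is the only derivation.

1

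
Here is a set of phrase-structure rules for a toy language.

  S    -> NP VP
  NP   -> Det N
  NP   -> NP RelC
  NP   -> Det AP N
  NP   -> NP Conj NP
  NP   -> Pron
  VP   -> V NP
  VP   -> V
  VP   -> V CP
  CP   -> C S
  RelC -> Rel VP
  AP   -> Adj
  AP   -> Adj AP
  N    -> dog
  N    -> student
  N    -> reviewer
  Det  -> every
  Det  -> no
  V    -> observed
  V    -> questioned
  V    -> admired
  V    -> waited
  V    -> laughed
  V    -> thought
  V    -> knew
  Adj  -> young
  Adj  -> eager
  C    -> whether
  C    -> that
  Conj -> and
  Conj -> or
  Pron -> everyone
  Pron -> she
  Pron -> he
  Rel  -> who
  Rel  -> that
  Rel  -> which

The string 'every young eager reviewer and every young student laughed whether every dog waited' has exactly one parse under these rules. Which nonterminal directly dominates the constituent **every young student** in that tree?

[S [NP [NP [Det every] [AP [Adj young] [AP [Adj eager]]] [N reviewer]] [Conj and] [NP [Det every] [AP [Adj young]] [N student]]] [VP [V laughed] [CP [C whether] [S [NP [Det every] [N dog]] [VP [V waited]]]]]]
The span 'every young student' is the NP node built by NP → Det AP N.
Its mother is the NP built by NP → NP Conj NP.

NP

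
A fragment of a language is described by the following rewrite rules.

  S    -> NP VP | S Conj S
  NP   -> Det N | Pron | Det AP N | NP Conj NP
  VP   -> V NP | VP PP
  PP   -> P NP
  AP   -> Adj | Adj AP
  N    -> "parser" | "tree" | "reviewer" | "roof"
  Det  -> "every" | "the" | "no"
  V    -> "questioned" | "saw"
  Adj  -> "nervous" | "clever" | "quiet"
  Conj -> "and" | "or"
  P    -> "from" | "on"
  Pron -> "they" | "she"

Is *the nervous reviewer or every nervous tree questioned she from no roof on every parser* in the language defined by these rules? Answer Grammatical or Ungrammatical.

S
  NP
    NP
      Det: the
      AP
        Adj: nervous
      N: reviewer
    Conj: or
    NP
      Det: every
      AP
        Adj: nervous
      N: tree
  VP
    VP
      VP
        V: questioned
        NP
          Pron: she
      PP
        P: from
        NP
          Det: no
          N: roof
    PP
      P: on
      NP
        Det: every
        N: parser
Every word is introduced by a lexical rule and the phrasal rules combine the resulting categories into a single S.

Grammatical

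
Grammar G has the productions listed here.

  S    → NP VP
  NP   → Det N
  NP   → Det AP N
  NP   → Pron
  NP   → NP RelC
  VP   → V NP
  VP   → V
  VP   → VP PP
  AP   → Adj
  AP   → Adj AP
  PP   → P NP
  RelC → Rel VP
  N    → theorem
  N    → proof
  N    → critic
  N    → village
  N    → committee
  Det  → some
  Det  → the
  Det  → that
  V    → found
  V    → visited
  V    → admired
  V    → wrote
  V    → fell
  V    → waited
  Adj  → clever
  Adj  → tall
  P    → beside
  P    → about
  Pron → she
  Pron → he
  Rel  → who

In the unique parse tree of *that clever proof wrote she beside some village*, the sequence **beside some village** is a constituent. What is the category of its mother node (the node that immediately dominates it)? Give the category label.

VP

S
  NP
    Det: that
    AP
      Adj: clever
    N: proof
  VP
    VP
      V: wrote
      NP
        Pron: she
    PP
      P: beside
      NP
        Det: some
        N: village
The span 'beside some village' is the PP node built by PP → P NP.
Its mother is the VP built by VP → VP PP.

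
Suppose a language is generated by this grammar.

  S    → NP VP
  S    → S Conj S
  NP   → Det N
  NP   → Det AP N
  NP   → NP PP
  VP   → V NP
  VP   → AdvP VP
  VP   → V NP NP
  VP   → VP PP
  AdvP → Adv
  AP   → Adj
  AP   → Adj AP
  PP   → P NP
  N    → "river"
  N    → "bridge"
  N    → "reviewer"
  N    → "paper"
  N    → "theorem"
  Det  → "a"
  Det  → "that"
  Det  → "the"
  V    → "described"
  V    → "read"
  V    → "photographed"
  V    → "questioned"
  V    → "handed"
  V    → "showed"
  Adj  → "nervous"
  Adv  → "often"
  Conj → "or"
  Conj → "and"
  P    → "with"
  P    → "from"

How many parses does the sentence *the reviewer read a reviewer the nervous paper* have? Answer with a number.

1

[S [NP [Det the] [N reviewer]] [VP [V read] [NP [Det a] [N reviewer]] [NP [Det the] [AP [Adj nervous]] [N paper]]]]
No rule offers an alternative attachment or grouping for any span, so this is the only derivation.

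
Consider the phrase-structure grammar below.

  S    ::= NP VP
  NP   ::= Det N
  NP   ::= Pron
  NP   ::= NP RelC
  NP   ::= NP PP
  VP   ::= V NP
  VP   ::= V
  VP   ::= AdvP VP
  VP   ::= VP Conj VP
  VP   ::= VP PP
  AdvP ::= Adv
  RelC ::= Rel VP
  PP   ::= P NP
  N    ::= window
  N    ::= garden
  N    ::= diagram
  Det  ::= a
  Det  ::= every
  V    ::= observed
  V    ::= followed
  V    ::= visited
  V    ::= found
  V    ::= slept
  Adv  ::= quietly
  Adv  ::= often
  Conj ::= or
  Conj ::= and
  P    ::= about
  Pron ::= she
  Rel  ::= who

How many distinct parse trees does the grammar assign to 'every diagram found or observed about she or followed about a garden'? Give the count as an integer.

Two of the 7 distinct bracketings:
[S [NP [Det every] [N diagram]] [VP [VP [V found]] [Conj or] [VP [VP [VP [V observed]] [PP [P about] [NP [Pron she]]]] [Conj or] [VP [VP [V followed]] [PP [P about] [NP [Det a] [N garden]]]]]]]
[S [NP [Det every] [N diagram]] [VP [VP [V found]] [Conj or] [VP [VP [VP [VP [V observed]] [PP [P about] [NP [Pron she]]]] [Conj or] [VP [V followed]]] [PP [P about] [NP [Det a] [N garden]]]]]]
The trees differ in how a recursive rule is bracketed over the same span.

7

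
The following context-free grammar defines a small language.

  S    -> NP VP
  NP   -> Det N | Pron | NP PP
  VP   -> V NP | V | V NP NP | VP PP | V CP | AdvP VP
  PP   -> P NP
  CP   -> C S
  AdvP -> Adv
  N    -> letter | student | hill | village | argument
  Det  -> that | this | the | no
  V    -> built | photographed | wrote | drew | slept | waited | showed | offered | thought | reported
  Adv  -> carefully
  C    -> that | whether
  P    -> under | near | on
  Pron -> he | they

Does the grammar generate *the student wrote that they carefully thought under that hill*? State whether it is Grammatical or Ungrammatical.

[S [NP [Det the] [N student]] [VP [VP [V wrote] [CP [C that] [S [NP [Pron they]] [VP [AdvP [Adv carefully]] [VP [V thought]]]]]] [PP [P under] [NP [Det that] [N hill]]]]]
Every word is introduced by a lexical rule and the phrasal rules combine the resulting categories into a single S.

Grammatical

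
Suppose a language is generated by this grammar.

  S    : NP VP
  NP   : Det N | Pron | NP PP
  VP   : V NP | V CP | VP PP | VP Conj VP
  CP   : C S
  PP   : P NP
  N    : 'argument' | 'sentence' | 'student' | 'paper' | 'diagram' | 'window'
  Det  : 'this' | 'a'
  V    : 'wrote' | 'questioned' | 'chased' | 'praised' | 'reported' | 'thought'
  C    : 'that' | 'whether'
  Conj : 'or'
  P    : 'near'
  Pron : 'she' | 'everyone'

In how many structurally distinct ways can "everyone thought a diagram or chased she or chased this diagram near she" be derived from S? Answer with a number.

7

Two of the 7 distinct bracketings:
[S [NP [Pron everyone]] [VP [VP [VP [V thought] [NP [Det a] [N diagram]]] [Conj or] [VP [VP [V chased] [NP [Pron she]]] [Conj or] [VP [V chased] [NP [Det this] [N diagram]]]]] [PP [P near] [NP [Pron she]]]]]
[S [NP [Pron everyone]] [VP [VP [VP [VP [V thought] [NP [Det a] [N diagram]]] [Conj or] [VP [V chased] [NP [Pron she]]]] [Conj or] [VP [V chased] [NP [Det this] [N diagram]]]] [PP [P near] [NP [Pron she]]]]]
The trees differ in how a recursive rule is bracketed over the same span.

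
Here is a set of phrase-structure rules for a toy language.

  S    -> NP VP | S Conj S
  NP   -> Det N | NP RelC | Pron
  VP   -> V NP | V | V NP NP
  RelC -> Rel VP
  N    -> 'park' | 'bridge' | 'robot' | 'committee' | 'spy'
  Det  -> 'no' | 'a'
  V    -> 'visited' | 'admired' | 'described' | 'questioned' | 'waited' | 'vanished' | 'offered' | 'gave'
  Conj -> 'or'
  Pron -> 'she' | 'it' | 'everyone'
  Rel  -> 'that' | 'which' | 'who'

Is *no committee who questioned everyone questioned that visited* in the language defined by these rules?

For S → NP VP, every NP-prefix leaves a non-VP remainder: after 'no committee' the remainder is not a VP; after 'no committee who questioned' the remainder is not a VP; after 'no committee who questioned everyone' the remainder is not a VP. The alternative S rule S → S Conj S likewise has no satisfying split.

Ungrammatical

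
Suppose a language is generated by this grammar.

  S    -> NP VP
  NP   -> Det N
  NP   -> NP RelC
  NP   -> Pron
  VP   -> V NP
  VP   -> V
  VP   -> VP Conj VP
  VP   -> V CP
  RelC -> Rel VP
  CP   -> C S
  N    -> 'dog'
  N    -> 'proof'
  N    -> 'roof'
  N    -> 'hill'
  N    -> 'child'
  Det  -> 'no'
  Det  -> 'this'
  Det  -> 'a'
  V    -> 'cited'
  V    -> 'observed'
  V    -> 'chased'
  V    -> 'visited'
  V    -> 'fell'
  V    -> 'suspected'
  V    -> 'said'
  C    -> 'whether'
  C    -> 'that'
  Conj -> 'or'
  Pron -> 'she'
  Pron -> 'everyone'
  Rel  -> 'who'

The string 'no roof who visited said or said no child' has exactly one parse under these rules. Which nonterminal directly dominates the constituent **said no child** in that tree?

S
  NP
    NP
      Det: no
      N: roof
    RelC
      Rel: who
      VP
        V: visited
  VP
    VP
      V: said
    Conj: or
    VP
      V: said
      NP
        Det: no
        N: child
The span 'said no child' is the VP node built by VP → V NP.
Its mother is the VP built by VP → VP Conj VP.

VP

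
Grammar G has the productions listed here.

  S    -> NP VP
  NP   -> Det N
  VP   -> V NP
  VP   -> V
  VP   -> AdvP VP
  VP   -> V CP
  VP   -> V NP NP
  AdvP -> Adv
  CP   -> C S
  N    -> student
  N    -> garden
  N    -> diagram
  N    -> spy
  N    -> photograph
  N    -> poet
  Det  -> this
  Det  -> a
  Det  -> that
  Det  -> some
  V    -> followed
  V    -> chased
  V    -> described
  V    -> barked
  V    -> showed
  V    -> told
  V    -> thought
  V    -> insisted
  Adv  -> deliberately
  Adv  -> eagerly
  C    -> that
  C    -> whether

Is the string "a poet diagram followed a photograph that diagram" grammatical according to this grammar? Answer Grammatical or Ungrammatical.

An N word can never sit immediately before an N word in any string this grammar generates, so the substring 'poet diagram' rules out a derivation.

Ungrammatical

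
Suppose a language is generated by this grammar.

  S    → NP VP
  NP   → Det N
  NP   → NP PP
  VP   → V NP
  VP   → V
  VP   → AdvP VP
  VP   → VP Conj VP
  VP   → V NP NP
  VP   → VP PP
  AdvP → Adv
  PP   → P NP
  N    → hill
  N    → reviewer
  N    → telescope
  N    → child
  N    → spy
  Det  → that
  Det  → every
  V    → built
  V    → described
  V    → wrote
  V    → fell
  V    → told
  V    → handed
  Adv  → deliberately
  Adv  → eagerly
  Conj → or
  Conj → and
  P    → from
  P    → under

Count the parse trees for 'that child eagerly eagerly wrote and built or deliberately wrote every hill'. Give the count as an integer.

9

Two of the 9 distinct bracketings:
[S [NP [Det that] [N child]] [VP [AdvP [Adv eagerly]] [VP [AdvP [Adv eagerly]] [VP [VP [V wrote]] [Conj and] [VP [VP [V built]] [Conj or] [VP [AdvP [Adv deliberately]] [VP [V wrote] [NP [Det every] [N hill]]]]]]]]]
[S [NP [Det that] [N child]] [VP [AdvP [Adv eagerly]] [VP [AdvP [Adv eagerly]] [VP [VP [VP [V wrote]] [Conj and] [VP [V built]]] [Conj or] [VP [AdvP [Adv deliberately]] [VP [V wrote] [NP [Det every] [N hill]]]]]]]]
The trees differ in how a recursive rule is bracketed over the same span.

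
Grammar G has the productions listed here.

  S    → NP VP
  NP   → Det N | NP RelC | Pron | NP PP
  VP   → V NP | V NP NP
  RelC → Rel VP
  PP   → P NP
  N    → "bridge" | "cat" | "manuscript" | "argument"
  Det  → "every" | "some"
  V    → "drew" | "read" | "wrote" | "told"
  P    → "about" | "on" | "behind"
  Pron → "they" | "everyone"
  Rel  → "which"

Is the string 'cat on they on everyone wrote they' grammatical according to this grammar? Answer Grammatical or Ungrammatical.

For S → NP VP, no prefix of the string parses as an NP.

Ungrammatical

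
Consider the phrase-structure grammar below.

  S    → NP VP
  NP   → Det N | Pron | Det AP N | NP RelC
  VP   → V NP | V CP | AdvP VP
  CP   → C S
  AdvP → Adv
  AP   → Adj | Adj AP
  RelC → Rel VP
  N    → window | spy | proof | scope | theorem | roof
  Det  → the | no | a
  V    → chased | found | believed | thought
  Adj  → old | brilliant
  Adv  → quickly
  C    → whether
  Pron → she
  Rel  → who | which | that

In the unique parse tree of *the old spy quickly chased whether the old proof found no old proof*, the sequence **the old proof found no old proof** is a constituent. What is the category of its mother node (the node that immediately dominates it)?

[S [NP [Det the] [AP [Adj old]] [N spy]] [VP [AdvP [Adv quickly]] [VP [V chased] [CP [C whether] [S [NP [Det the] [AP [Adj old]] [N proof]] [VP [V found] [NP [Det no] [AP [Adj old]] [N proof]]]]]]]]
The span 'the old proof found no old proof' is the S node built by S → NP VP.
Its mother is the CP built by CP → C S.

CP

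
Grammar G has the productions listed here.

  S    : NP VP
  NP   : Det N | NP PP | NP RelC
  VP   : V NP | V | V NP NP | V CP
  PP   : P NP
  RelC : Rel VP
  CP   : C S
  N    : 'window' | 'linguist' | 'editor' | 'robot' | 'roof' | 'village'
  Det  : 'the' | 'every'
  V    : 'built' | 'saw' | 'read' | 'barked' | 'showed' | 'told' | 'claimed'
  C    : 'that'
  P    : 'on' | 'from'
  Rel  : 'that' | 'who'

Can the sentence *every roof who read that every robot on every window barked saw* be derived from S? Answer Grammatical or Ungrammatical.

[S [NP [NP [Det every] [N roof]] [RelC [Rel who] [VP [V read] [CP [C that] [S [NP [NP [Det every] [N robot]] [PP [P on] [NP [Det every] [N window]]]] [VP [V barked]]]]]]] [VP [V saw]]]
The bracketing above is licensed at every node by one of the given productions, with S at the root.

Grammatical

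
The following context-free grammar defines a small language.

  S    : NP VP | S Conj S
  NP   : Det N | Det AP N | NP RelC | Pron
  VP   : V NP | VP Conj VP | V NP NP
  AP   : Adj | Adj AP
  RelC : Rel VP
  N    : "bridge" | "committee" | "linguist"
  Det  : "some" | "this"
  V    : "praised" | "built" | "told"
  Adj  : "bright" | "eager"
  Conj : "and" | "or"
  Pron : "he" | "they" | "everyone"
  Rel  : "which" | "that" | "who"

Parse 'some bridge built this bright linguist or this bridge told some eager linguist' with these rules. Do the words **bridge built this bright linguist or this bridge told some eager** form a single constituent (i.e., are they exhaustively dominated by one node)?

No

[S [S [NP [Det some] [N bridge]] [VP [V built] [NP [Det this] [AP [Adj bright]] [N linguist]]]] [Conj or] [S [NP [Det this] [N bridge]] [VP [V told] [NP [Det some] [AP [Adj eager]] [N linguist]]]]]
The smallest constituent containing 'bridge built this bright linguist or this bridge told some eager' is the S spanning 'some bridge built this bright linguist or this bridge told some eager linguist'; no single node in the tree dominates exactly the given words.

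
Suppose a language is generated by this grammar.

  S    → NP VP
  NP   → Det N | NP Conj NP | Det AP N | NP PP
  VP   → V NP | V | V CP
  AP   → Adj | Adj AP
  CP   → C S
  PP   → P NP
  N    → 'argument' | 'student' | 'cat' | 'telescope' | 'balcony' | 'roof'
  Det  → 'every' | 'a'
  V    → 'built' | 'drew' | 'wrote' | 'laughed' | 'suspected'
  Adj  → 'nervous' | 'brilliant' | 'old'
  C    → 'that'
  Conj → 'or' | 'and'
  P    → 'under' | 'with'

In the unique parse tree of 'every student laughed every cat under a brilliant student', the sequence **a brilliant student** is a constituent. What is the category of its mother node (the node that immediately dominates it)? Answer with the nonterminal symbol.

PP

S
  NP
    Det: every
    N: student
  VP
    V: laughed
    NP
      NP
        Det: every
        N: cat
      PP
        P: under
        NP
          Det: a
          AP
            Adj: brilliant
          N: student
The span 'a brilliant student' is the NP node built by NP → Det AP N.
Its mother is the PP built by PP → P NP.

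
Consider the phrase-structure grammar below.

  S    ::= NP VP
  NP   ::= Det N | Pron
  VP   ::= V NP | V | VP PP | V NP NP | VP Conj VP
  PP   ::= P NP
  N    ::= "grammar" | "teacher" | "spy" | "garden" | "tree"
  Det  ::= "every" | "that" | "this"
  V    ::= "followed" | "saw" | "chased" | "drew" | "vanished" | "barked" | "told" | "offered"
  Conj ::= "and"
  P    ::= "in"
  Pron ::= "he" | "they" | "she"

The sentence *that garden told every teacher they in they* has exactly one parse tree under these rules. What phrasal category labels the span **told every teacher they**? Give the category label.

S
  NP
    Det: that
    N: garden
  VP
    VP
      V: told
      NP
        Det: every
        N: teacher
      NP
        Pron: they
    PP
      P: in
      NP
        Pron: they
The span 'told every teacher they' is the VP node built by VP → V NP NP.

VP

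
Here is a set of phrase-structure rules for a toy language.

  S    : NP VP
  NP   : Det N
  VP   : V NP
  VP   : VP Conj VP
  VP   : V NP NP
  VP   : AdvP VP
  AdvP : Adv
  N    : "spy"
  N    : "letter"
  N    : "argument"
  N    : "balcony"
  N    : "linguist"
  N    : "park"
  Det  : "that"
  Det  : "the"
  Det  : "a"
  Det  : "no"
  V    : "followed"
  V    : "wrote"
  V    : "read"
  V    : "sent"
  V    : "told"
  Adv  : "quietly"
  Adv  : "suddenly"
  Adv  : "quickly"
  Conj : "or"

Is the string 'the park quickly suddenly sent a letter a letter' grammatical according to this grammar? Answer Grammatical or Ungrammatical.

S
  NP
    Det: the
    N: park
  VP
    AdvP
      Adv: quickly
    VP
      AdvP
        Adv: suddenly
      VP
        V: sent
        NP
          Det: a
          N: letter
        NP
          Det: a
          N: letter
Every word is introduced by a lexical rule and the phrasal rules combine the resulting categories into a single S.

Grammatical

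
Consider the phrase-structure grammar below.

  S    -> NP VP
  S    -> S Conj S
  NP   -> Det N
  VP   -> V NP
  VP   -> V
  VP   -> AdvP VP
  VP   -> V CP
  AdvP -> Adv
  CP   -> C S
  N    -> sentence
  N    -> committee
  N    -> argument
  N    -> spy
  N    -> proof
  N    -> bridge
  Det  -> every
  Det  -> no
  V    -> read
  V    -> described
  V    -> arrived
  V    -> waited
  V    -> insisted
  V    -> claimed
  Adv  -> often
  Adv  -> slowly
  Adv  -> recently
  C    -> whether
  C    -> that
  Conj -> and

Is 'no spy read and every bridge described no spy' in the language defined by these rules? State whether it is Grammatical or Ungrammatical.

S
  S
    NP
      Det: no
      N: spy
    VP
      V: read
  Conj: and
  S
    NP
      Det: every
      N: bridge
    VP
      V: described
      NP
        Det: no
        N: spy
Each bracket corresponds to one application of a listed rule, so the string is derivable from S.

Grammatical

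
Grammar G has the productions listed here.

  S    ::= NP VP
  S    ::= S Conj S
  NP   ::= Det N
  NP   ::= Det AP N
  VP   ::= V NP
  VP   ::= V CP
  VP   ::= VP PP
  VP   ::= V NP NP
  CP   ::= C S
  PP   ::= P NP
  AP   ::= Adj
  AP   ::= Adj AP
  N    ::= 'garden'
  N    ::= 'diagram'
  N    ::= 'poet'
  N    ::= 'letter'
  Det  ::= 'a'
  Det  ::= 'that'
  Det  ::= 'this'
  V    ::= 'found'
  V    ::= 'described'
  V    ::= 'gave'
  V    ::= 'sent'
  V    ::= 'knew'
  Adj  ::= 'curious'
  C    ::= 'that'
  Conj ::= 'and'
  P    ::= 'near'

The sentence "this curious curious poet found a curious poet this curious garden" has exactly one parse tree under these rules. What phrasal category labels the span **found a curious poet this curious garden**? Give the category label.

S
  NP
    Det: this
    AP
      Adj: curious
      AP
        Adj: curious
    N: poet
  VP
    V: found
    NP
      Det: a
      AP
        Adj: curious
      N: poet
    NP
      Det: this
      AP
        Adj: curious
      N: garden
The span 'found a curious poet this curious garden' is the VP node built by VP → V NP NP.

VP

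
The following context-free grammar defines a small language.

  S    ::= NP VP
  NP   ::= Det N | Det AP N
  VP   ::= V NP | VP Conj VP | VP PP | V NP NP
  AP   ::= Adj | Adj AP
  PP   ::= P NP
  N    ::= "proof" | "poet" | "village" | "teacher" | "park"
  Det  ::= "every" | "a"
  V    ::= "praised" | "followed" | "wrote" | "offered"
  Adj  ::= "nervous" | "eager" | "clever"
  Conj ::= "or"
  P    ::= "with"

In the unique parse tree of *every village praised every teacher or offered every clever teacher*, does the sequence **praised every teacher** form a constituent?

Yes

[S [NP [Det every] [N village]] [VP [VP [V praised] [NP [Det every] [N teacher]]] [Conj or] [VP [V offered] [NP [Det every] [AP [Adj clever]] [N teacher]]]]]
The words 'praised every teacher' are exhaustively dominated by a single VP node (built by VP → V NP), so they form a constituent.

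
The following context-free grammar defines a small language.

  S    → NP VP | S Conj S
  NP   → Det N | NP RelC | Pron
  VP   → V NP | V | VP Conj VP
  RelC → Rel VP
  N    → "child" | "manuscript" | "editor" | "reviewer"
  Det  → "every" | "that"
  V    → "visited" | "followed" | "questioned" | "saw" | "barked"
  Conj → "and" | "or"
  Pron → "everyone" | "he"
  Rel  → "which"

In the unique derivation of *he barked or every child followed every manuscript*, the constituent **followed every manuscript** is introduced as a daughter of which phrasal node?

[S [S [NP [Pron he]] [VP [V barked]]] [Conj or] [S [NP [Det every] [N child]] [VP [V followed] [NP [Det every] [N manuscript]]]]]
The span 'followed every manuscript' is the VP node built by VP → V NP.
Its mother is the S built by S → NP VP.

S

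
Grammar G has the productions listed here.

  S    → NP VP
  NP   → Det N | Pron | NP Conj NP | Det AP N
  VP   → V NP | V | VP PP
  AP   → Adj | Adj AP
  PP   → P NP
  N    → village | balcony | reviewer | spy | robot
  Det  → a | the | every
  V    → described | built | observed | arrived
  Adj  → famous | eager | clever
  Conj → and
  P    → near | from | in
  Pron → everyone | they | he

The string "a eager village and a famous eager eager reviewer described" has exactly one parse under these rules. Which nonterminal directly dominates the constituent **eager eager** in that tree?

[S [NP [NP [Det a] [AP [Adj eager]] [N village]] [Conj and] [NP [Det a] [AP [Adj famous] [AP [Adj eager] [AP [Adj eager]]]] [N reviewer]]] [VP [V described]]]
The span 'eager eager' is the AP node built by AP → Adj AP.
Its mother is the AP built by AP → Adj AP.

AP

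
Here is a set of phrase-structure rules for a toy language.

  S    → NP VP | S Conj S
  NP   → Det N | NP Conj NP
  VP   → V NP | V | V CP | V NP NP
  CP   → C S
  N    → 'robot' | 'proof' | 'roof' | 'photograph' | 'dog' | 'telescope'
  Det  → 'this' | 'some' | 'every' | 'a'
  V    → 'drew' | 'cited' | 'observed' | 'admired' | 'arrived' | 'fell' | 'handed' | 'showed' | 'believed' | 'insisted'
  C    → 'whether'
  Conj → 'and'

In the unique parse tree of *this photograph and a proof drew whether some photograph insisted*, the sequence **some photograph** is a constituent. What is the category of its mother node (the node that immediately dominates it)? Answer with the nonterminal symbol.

S

S
  NP
    NP
      Det: this
      N: photograph
    Conj: and
    NP
      Det: a
      N: proof
  VP
    V: drew
    CP
      C: whether
      S
        NP
          Det: some
          N: photograph
        VP
          V: insisted
The span 'some photograph' is the NP node built by NP → Det N.
Its mother is the S built by S → NP VP.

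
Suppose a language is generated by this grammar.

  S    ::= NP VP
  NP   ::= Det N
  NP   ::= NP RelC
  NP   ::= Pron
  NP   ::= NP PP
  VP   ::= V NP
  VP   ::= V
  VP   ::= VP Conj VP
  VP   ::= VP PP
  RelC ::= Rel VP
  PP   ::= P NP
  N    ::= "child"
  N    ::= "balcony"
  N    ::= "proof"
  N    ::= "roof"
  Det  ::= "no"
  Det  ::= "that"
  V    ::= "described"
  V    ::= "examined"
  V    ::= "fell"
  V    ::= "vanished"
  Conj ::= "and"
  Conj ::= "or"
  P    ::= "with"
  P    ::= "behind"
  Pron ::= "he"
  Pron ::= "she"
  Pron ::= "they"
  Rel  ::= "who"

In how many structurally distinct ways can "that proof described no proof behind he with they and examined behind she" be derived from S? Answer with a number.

10

Two of the 10 distinct bracketings:
[S [NP [Det that] [N proof]] [VP [VP [V described] [NP [NP [Det no] [N proof]] [PP [P behind] [NP [NP [Pron he]] [PP [P with] [NP [Pron they]]]]]]] [Conj and] [VP [VP [V examined]] [PP [P behind] [NP [Pron she]]]]]]
[S [NP [Det that] [N proof]] [VP [VP [V described] [NP [NP [NP [Det no] [N proof]] [PP [P behind] [NP [Pron he]]]] [PP [P with] [NP [Pron they]]]]] [Conj and] [VP [VP [V examined]] [PP [P behind] [NP [Pron she]]]]]]
The trees differ in how a recursive rule is bracketed over the same span.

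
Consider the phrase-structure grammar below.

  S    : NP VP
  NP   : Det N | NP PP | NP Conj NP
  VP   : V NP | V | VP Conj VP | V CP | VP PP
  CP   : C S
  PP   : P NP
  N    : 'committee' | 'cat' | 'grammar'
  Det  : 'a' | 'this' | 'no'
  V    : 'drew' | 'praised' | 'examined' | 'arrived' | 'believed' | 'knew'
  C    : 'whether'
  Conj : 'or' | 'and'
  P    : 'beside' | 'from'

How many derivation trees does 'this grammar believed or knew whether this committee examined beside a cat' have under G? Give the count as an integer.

Two of the 3 distinct bracketings:
[S [NP [Det this] [N grammar]] [VP [VP [V believed]] [Conj or] [VP [V knew] [CP [C whether] [S [NP [Det this] [N committee]] [VP [VP [V examined]] [PP [P beside] [NP [Det a] [N cat]]]]]]]]]
[S [NP [Det this] [N grammar]] [VP [VP [V believed]] [Conj or] [VP [VP [V knew] [CP [C whether] [S [NP [Det this] [N committee]] [VP [V examined]]]]] [PP [P beside] [NP [Det a] [N cat]]]]]]
The trees differ in how a recursive rule is bracketed over the same span.

3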